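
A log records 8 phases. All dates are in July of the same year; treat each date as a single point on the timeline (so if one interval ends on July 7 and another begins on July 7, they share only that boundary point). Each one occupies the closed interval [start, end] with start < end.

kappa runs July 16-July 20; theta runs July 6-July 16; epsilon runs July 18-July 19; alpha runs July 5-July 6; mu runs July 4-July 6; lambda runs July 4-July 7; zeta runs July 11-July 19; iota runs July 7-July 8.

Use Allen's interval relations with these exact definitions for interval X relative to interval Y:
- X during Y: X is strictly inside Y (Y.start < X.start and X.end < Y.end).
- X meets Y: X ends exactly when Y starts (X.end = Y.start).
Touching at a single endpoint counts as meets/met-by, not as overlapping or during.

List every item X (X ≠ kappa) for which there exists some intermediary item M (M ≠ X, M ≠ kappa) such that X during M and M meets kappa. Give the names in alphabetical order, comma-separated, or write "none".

Target kappa = [July 16, July 20].
Intermediaries M with M meets kappa: theta.
Via theta — items with X during theta: iota.
Union: iota.

iota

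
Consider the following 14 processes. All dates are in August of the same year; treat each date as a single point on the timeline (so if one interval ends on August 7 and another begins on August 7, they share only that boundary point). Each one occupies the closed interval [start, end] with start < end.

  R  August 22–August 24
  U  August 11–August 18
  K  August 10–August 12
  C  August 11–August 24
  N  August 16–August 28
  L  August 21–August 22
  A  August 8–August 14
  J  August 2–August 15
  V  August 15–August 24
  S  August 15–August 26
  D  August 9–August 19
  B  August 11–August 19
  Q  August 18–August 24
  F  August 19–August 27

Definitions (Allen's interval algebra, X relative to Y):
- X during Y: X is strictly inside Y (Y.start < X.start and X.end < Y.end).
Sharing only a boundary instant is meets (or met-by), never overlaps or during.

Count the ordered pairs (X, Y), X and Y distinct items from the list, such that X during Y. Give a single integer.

Checking all 182 ordered pairs for relation 'during'; matching pairs in alphabetical order:
(A, J): A during J ✓
(F, N): F during N ✓
(K, A): K during A ✓
(K, D): K during D ✓
(K, J): K during J ✓
(L, C): L during C ✓
(L, F): L during F ✓
(L, N): L during N ✓
(L, Q): L during Q ✓
(L, S): L during S ✓
(L, V): L during V ✓
(Q, N): Q during N ✓
(Q, S): Q during S ✓
(R, F): R during F ✓
(R, N): R during N ✓
(R, S): R during S ✓
(U, D): U during D ✓
Count: 17.

17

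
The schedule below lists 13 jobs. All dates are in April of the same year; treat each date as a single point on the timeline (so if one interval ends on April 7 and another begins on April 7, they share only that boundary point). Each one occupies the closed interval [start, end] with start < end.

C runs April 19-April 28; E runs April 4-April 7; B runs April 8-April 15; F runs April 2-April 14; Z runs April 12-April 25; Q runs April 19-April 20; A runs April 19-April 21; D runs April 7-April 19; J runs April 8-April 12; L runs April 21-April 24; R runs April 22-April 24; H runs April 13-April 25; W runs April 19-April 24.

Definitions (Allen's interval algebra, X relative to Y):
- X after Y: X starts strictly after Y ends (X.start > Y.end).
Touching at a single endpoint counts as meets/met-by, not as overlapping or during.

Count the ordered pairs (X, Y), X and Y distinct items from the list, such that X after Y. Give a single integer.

34

Checking all 156 ordered pairs for relation 'after'; matching pairs in alphabetical order:
(A, B): A after B ✓
(A, E): A after E ✓
(A, F): A after F ✓
(A, J): A after J ✓
(B, E): B after E ✓
(C, B): C after B ✓
(C, E): C after E ✓
(C, F): C after F ✓
(C, J): C after J ✓
(H, E): H after E ✓
(H, J): H after J ✓
(J, E): J after E ✓
(L, B): L after B ✓
(L, D): L after D ✓
(L, E): L after E ✓
(L, F): L after F ✓
(L, J): L after J ✓
(L, Q): L after Q ✓
(Q, B): Q after B ✓
(Q, E): Q after E ✓
(Q, F): Q after F ✓
(Q, J): Q after J ✓
(R, A): R after A ✓
(R, B): R after B ✓
... plus 10 further pairs not listed.
Count: 34.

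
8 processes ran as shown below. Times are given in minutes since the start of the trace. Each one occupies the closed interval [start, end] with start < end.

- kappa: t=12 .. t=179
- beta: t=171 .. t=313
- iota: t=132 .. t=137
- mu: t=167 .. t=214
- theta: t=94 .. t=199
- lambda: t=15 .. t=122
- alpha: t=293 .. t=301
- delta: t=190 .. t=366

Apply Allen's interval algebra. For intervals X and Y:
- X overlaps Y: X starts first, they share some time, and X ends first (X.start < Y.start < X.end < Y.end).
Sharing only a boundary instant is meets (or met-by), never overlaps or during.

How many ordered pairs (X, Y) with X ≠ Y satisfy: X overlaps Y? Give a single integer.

10

Checking all 56 ordered pairs for relation 'overlaps'; matching pairs in alphabetical order:
(beta, delta): beta overlaps delta ✓
(kappa, beta): kappa overlaps beta ✓
(kappa, mu): kappa overlaps mu ✓
(kappa, theta): kappa overlaps theta ✓
(lambda, theta): lambda overlaps theta ✓
(mu, beta): mu overlaps beta ✓
(mu, delta): mu overlaps delta ✓
(theta, beta): theta overlaps beta ✓
(theta, delta): theta overlaps delta ✓
(theta, mu): theta overlaps mu ✓
Count: 10.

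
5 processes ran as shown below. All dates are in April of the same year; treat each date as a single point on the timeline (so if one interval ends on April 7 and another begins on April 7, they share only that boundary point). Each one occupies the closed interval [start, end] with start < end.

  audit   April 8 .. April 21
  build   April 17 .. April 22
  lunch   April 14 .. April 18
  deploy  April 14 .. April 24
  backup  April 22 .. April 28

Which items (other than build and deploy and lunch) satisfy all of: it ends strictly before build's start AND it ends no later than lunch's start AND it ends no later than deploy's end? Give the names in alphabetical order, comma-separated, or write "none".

Conditions: its end is strictly before build's start (X.end < April 17) AND its end is no later than lunch's start (X.end <= April 14) AND its end is no later than deploy's end (X.end <= April 24).
audit: end April 21 < April 17? ✗; end April 21 <= April 14? ✗; end April 21 <= April 24? ✓ → no.
backup: end April 28 < April 17? ✗; end April 28 <= April 14? ✗; end April 28 <= April 24? ✗ → no.
Result: none.

none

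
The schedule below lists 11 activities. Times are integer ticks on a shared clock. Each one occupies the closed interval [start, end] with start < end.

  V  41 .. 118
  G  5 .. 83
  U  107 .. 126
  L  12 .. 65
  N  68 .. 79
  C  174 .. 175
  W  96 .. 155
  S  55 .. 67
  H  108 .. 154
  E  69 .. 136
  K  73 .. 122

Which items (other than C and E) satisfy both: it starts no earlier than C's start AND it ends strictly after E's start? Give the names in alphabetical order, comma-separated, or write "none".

none

Conditions: its start is no earlier than C's start (X.start >= 174) AND its end is strictly after E's start (X.end > 69).
G: start 5 >= 174? ✗; end 83 > 69? ✓ → no.
H: start 108 >= 174? ✗; end 154 > 69? ✓ → no.
K: start 73 >= 174? ✗; end 122 > 69? ✓ → no.
L: start 12 >= 174? ✗; end 65 > 69? ✗ → no.
N: start 68 >= 174? ✗; end 79 > 69? ✓ → no.
S: start 55 >= 174? ✗; end 67 > 69? ✗ → no.
U: start 107 >= 174? ✗; end 126 > 69? ✓ → no.
V: start 41 >= 174? ✗; end 118 > 69? ✓ → no.
W: start 96 >= 174? ✗; end 155 > 69? ✓ → no.
Result: none.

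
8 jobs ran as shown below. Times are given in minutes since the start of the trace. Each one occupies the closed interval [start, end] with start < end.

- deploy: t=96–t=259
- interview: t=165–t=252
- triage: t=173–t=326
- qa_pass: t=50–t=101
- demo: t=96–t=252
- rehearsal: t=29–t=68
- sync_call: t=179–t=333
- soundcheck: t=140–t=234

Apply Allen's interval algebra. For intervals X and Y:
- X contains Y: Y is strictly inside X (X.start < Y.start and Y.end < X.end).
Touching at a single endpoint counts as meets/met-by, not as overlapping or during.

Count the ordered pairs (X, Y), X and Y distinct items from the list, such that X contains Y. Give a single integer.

3

Checking all 56 ordered pairs for relation 'contains'; matching pairs in alphabetical order:
(demo, soundcheck): demo contains soundcheck ✓
(deploy, interview): deploy contains interview ✓
(deploy, soundcheck): deploy contains soundcheck ✓
Count: 3.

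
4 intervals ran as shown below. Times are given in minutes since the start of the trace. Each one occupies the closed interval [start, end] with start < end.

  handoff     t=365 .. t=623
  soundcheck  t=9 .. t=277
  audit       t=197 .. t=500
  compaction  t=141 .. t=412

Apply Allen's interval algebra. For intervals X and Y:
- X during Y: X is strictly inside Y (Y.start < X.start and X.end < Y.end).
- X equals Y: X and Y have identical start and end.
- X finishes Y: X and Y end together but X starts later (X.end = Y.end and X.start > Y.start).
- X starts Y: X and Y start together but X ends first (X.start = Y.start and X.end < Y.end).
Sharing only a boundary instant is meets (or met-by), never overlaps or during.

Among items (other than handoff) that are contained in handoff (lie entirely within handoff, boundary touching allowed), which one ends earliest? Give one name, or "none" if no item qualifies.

none

Target handoff = [t=365, t=623].
audit [t=197, t=500] → overlaps → excluded.
compaction [t=141, t=412] → overlaps → excluded.
soundcheck [t=9, t=277] → before → excluded.
No candidates → none.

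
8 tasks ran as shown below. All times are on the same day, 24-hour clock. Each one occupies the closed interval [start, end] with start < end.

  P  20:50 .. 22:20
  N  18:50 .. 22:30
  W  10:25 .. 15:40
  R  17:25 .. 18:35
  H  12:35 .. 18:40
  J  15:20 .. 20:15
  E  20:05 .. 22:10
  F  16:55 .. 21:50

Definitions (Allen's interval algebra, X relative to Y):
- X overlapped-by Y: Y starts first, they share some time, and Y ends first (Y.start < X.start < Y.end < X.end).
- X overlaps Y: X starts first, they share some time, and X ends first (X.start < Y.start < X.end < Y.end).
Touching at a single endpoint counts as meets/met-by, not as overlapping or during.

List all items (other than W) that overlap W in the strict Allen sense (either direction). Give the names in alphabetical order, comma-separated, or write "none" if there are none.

H, J

Target W = [10:25, 15:40].
E [20:05, 22:10] → after → no.
F [16:55, 21:50] → after → no.
H [12:35, 18:40] → overlapped-by → yes.
J [15:20, 20:15] → overlapped-by → yes.
N [18:50, 22:30] → after → no.
P [20:50, 22:20] → after → no.
R [17:25, 18:35] → after → no.
Result: H, J.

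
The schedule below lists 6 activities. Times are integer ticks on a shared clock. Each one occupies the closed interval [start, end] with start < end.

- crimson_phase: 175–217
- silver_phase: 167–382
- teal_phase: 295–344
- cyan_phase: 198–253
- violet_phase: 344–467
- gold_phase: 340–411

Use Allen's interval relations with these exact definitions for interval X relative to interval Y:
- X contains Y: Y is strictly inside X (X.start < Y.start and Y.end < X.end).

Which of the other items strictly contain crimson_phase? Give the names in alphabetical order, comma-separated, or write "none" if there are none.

Target crimson_phase = [175, 217].
cyan_phase [198, 253] → overlapped-by → no.
gold_phase [340, 411] → after → no.
silver_phase [167, 382] → contains → yes.
teal_phase [295, 344] → after → no.
violet_phase [344, 467] → after → no.
Result: silver_phase.

silver_phase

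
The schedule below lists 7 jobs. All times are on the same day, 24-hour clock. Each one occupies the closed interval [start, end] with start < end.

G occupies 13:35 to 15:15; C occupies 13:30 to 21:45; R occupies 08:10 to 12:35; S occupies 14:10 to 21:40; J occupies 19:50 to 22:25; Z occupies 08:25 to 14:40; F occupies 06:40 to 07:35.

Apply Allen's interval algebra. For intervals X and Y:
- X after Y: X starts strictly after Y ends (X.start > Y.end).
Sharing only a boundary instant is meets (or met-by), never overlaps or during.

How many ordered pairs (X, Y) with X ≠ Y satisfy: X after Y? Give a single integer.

Checking all 42 ordered pairs for relation 'after'; matching pairs in alphabetical order:
(C, F): C after F ✓
(C, R): C after R ✓
(G, F): G after F ✓
(G, R): G after R ✓
(J, F): J after F ✓
(J, G): J after G ✓
(J, R): J after R ✓
(J, Z): J after Z ✓
(R, F): R after F ✓
(S, F): S after F ✓
(S, R): S after R ✓
(Z, F): Z after F ✓
Count: 12.

12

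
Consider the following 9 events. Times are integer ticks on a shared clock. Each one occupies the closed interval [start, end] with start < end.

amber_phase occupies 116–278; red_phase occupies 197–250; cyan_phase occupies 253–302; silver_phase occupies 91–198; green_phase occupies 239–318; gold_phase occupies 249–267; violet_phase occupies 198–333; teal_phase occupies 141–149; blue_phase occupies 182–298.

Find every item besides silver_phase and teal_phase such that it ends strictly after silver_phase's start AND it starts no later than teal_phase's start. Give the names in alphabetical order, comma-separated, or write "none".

amber_phase

Conditions: its end is strictly after silver_phase's start (X.end > 91) AND its start is no later than teal_phase's start (X.start <= 141).
amber_phase: end 278 > 91? ✓; start 116 <= 141? ✓ → yes.
blue_phase: end 298 > 91? ✓; start 182 <= 141? ✗ → no.
cyan_phase: end 302 > 91? ✓; start 253 <= 141? ✗ → no.
gold_phase: end 267 > 91? ✓; start 249 <= 141? ✗ → no.
green_phase: end 318 > 91? ✓; start 239 <= 141? ✗ → no.
red_phase: end 250 > 91? ✓; start 197 <= 141? ✗ → no.
violet_phase: end 333 > 91? ✓; start 198 <= 141? ✗ → no.
Result: amber_phase.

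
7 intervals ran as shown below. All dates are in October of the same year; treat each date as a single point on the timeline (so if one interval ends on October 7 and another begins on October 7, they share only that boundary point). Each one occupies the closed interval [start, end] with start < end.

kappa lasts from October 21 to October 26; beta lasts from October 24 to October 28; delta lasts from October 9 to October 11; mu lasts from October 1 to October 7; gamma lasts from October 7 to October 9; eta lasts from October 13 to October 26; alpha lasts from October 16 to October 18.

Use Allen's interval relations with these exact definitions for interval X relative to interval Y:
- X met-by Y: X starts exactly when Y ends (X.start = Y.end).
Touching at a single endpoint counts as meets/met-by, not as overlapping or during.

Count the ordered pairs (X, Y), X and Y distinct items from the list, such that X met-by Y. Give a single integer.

Checking all 42 ordered pairs for relation 'met-by'; matching pairs in alphabetical order:
(delta, gamma): delta met-by gamma ✓
(gamma, mu): gamma met-by mu ✓
Count: 2.

2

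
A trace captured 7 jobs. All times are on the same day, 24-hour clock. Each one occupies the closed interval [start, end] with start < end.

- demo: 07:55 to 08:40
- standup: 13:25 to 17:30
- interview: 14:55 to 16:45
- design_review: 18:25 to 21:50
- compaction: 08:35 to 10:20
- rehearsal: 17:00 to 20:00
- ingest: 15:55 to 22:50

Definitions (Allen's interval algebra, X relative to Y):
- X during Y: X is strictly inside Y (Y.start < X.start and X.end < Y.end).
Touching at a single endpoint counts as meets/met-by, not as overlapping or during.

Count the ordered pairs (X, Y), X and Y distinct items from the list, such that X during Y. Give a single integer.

Checking all 42 ordered pairs for relation 'during'; matching pairs in alphabetical order:
(design_review, ingest): design_review during ingest ✓
(interview, standup): interview during standup ✓
(rehearsal, ingest): rehearsal during ingest ✓
Count: 3.

3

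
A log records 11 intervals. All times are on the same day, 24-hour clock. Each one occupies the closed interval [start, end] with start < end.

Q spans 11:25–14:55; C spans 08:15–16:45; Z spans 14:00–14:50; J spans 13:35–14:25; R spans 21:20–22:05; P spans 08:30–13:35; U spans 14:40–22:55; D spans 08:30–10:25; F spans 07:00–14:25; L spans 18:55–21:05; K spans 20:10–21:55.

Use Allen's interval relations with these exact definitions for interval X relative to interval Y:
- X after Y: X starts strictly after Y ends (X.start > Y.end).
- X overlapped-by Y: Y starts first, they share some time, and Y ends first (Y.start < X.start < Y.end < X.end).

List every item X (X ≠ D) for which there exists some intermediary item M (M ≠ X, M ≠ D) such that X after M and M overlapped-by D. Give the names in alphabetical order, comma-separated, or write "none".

none

Target D = [08:30, 10:25].
Intermediaries M with M overlapped-by D: none.
Union: none.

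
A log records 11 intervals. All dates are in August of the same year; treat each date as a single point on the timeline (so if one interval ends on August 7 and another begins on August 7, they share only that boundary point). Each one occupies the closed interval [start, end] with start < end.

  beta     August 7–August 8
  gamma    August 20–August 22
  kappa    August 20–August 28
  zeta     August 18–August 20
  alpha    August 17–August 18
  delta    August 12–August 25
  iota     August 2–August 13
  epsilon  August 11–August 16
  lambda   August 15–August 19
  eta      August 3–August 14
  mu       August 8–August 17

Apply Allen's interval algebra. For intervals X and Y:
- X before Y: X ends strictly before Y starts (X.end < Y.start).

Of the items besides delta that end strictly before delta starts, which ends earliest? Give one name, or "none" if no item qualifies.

beta

Target delta = [August 12, August 25].
alpha [August 17, August 18] → during → excluded.
beta [August 7, August 8] → before → candidate.
epsilon [August 11, August 16] → overlaps → excluded.
eta [August 3, August 14] → overlaps → excluded.
gamma [August 20, August 22] → during → excluded.
iota [August 2, August 13] → overlaps → excluded.
kappa [August 20, August 28] → overlapped-by → excluded.
lambda [August 15, August 19] → during → excluded.
mu [August 8, August 17] → overlaps → excluded.
zeta [August 18, August 20] → during → excluded.
Among candidates, earliest end is August 8 → beta.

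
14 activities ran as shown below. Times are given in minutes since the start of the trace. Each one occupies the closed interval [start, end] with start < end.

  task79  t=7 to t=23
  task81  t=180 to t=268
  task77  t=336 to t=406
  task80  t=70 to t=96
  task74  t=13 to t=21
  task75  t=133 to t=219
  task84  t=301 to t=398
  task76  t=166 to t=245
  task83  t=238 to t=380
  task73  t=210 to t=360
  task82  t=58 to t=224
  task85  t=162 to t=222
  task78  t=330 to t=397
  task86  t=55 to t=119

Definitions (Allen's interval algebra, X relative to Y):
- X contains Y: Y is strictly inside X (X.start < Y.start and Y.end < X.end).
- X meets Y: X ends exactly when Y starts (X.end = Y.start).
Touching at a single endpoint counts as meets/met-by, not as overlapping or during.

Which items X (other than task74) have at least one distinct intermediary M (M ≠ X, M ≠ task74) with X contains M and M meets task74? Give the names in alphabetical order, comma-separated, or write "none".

Target task74 = [t=13, t=21].
Intermediaries M with M meets task74: none.
Union: none.

none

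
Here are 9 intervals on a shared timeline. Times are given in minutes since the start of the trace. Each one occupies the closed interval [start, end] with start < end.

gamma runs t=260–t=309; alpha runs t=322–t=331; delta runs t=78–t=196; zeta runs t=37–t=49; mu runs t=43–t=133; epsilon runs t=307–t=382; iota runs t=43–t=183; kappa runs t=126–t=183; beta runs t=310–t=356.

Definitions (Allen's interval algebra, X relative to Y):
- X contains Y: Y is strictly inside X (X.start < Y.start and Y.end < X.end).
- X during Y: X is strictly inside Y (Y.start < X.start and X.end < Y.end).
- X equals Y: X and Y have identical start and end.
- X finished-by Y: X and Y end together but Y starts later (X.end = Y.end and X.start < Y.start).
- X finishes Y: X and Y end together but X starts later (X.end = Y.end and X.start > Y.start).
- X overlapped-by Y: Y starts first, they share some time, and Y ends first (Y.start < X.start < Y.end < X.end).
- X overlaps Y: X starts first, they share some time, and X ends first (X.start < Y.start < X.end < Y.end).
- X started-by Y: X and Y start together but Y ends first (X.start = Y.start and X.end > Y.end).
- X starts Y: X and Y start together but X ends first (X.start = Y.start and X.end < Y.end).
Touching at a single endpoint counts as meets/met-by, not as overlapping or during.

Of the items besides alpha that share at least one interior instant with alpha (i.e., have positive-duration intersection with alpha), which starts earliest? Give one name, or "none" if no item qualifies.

epsilon

Target alpha = [t=322, t=331].
beta [t=310, t=356] → contains → candidate.
delta [t=78, t=196] → before → excluded.
epsilon [t=307, t=382] → contains → candidate.
gamma [t=260, t=309] → before → excluded.
iota [t=43, t=183] → before → excluded.
kappa [t=126, t=183] → before → excluded.
mu [t=43, t=133] → before → excluded.
zeta [t=37, t=49] → before → excluded.
Among candidates, earliest start is t=307 → epsilon.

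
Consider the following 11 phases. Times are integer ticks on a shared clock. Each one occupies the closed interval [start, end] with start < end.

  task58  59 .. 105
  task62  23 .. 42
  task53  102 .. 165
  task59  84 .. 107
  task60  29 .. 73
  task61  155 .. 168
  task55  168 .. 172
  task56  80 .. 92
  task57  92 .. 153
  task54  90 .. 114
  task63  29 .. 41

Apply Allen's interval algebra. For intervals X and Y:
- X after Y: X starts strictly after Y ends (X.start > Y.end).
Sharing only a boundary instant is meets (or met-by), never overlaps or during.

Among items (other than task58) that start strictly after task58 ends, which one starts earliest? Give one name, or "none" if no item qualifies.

task61

Target task58 = [59, 105].
task53 [102, 165] → overlapped-by → excluded.
task54 [90, 114] → overlapped-by → excluded.
task55 [168, 172] → after → candidate.
task56 [80, 92] → during → excluded.
task57 [92, 153] → overlapped-by → excluded.
task59 [84, 107] → overlapped-by → excluded.
task60 [29, 73] → overlaps → excluded.
task61 [155, 168] → after → candidate.
task62 [23, 42] → before → excluded.
task63 [29, 41] → before → excluded.
Among candidates, earliest start is 155 → task61.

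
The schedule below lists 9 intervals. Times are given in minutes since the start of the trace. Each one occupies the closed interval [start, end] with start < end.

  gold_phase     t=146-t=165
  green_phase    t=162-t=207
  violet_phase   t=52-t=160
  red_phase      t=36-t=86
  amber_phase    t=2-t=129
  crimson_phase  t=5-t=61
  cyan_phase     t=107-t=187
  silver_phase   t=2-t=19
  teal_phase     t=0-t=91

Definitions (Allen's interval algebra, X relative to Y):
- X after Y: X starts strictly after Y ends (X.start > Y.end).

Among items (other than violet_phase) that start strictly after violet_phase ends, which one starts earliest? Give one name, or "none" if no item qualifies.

green_phase

Target violet_phase = [t=52, t=160].
amber_phase [t=2, t=129] → overlaps → excluded.
crimson_phase [t=5, t=61] → overlaps → excluded.
cyan_phase [t=107, t=187] → overlapped-by → excluded.
gold_phase [t=146, t=165] → overlapped-by → excluded.
green_phase [t=162, t=207] → after → candidate.
red_phase [t=36, t=86] → overlaps → excluded.
silver_phase [t=2, t=19] → before → excluded.
teal_phase [t=0, t=91] → overlaps → excluded.
Among candidates, earliest start is t=162 → green_phase.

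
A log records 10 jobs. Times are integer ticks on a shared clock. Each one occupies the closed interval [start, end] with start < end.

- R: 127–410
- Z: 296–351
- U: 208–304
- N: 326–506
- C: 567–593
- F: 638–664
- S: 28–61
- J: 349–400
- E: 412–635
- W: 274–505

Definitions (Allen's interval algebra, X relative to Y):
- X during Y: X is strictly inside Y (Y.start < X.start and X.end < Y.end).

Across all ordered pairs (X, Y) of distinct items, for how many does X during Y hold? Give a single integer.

7

Checking all 90 ordered pairs for relation 'during'; matching pairs in alphabetical order:
(C, E): C during E ✓
(J, N): J during N ✓
(J, R): J during R ✓
(J, W): J during W ✓
(U, R): U during R ✓
(Z, R): Z during R ✓
(Z, W): Z during W ✓
Count: 7.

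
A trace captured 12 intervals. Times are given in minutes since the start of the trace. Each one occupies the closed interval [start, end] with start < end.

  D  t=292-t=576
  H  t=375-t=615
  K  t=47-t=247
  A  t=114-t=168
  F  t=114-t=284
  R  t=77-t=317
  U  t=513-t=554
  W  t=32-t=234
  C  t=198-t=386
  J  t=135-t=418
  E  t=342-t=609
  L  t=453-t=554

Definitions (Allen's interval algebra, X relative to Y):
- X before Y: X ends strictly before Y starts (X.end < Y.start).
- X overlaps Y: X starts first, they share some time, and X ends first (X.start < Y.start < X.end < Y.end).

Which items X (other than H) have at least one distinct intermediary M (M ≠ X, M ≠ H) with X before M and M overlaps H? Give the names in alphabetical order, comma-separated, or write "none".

Target H = [t=375, t=615].
Intermediaries M with M overlaps H: C, D, E, J.
Via C — items with X before C: A.
Via D — items with X before D: A, F, K, W.
Via E — items with X before E: A, F, K, R, W.
Via J — items with X before J: none.
Union: A, F, K, R, W.

A, F, K, R, W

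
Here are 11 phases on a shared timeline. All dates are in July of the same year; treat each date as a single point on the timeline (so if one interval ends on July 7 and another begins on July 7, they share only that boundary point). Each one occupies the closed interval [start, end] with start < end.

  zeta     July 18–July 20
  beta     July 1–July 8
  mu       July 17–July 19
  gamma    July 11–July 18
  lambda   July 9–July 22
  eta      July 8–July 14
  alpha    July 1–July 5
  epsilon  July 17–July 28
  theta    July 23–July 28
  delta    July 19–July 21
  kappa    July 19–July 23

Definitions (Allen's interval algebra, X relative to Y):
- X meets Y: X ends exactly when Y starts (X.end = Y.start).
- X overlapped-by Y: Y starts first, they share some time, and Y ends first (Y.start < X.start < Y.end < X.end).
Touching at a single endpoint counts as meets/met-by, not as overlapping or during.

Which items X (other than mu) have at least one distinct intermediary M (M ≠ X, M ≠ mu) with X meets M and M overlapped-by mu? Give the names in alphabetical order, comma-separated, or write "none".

gamma

Target mu = [July 17, July 19].
Intermediaries M with M overlapped-by mu: zeta.
Via zeta — items with X meets zeta: gamma.
Union: gamma.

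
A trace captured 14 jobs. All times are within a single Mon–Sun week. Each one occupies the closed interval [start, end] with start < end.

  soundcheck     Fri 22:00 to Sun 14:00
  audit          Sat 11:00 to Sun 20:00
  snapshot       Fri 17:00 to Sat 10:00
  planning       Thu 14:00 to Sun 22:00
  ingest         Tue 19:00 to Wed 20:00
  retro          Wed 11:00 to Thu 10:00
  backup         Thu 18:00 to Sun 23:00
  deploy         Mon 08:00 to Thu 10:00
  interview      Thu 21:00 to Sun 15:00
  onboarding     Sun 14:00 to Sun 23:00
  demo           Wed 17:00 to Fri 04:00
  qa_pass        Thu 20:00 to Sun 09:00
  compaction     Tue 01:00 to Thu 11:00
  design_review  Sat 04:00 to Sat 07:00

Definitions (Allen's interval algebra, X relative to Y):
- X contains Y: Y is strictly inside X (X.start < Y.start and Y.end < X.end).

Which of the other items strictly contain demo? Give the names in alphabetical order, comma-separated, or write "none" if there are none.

none

Target demo = [Wed 17:00, Fri 04:00].
audit [Sat 11:00, Sun 20:00] → after → no.
backup [Thu 18:00, Sun 23:00] → overlapped-by → no.
compaction [Tue 01:00, Thu 11:00] → overlaps → no.
deploy [Mon 08:00, Thu 10:00] → overlaps → no.
design_review [Sat 04:00, Sat 07:00] → after → no.
ingest [Tue 19:00, Wed 20:00] → overlaps → no.
interview [Thu 21:00, Sun 15:00] → overlapped-by → no.
onboarding [Sun 14:00, Sun 23:00] → after → no.
planning [Thu 14:00, Sun 22:00] → overlapped-by → no.
qa_pass [Thu 20:00, Sun 09:00] → overlapped-by → no.
retro [Wed 11:00, Thu 10:00] → overlaps → no.
snapshot [Fri 17:00, Sat 10:00] → after → no.
soundcheck [Fri 22:00, Sun 14:00] → after → no.
Result: none.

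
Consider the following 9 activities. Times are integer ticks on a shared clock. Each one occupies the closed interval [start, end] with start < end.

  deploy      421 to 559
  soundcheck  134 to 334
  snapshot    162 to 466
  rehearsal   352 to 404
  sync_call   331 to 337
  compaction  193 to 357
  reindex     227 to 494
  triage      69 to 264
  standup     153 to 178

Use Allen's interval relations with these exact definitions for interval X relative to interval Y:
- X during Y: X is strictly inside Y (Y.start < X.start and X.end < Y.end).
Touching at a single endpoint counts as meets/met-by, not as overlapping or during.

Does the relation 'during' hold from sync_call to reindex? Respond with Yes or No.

sync_call = [331, 337], reindex = [227, 494].
Actual relation of sync_call to reindex: during.
Asked whether 'during' holds → Yes.

Yes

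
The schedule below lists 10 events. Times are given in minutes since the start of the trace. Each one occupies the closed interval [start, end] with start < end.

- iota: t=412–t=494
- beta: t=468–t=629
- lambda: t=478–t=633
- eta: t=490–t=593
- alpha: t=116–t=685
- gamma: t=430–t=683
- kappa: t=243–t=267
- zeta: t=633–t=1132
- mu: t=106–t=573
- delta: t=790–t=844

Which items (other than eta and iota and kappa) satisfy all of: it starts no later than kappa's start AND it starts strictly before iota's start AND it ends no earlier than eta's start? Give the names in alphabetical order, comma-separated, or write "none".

alpha, mu

Conditions: its start is no later than kappa's start (X.start <= t=243) AND its start is strictly before iota's start (X.start < t=412) AND its end is no earlier than eta's start (X.end >= t=490).
alpha: start t=116 <= t=243? ✓; start t=116 < t=412? ✓; end t=685 >= t=490? ✓ → yes.
beta: start t=468 <= t=243? ✗; start t=468 < t=412? ✗; end t=629 >= t=490? ✓ → no.
delta: start t=790 <= t=243? ✗; start t=790 < t=412? ✗; end t=844 >= t=490? ✓ → no.
gamma: start t=430 <= t=243? ✗; start t=430 < t=412? ✗; end t=683 >= t=490? ✓ → no.
lambda: start t=478 <= t=243? ✗; start t=478 < t=412? ✗; end t=633 >= t=490? ✓ → no.
mu: start t=106 <= t=243? ✓; start t=106 < t=412? ✓; end t=573 >= t=490? ✓ → yes.
zeta: start t=633 <= t=243? ✗; start t=633 < t=412? ✗; end t=1132 >= t=490? ✓ → no.
Result: alpha, mu.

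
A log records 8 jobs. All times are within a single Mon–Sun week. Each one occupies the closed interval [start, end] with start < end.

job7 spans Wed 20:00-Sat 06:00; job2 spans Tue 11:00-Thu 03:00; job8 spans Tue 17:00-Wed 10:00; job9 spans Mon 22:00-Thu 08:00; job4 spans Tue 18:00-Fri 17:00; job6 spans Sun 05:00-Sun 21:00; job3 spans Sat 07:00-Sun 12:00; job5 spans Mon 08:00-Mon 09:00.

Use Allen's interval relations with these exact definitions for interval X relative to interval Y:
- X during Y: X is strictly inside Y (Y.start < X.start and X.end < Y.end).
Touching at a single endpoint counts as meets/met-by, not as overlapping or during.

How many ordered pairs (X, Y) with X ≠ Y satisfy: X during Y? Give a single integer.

Checking all 56 ordered pairs for relation 'during'; matching pairs in alphabetical order:
(job2, job9): job2 during job9 ✓
(job8, job2): job8 during job2 ✓
(job8, job9): job8 during job9 ✓
Count: 3.

3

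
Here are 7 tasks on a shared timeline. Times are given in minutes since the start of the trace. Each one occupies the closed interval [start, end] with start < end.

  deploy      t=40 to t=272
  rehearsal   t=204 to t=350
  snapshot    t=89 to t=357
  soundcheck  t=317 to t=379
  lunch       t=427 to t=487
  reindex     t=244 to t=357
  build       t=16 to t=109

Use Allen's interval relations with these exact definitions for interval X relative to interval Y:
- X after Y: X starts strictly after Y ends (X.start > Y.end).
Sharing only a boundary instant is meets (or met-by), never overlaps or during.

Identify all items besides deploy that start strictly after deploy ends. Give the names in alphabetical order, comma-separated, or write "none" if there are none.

Target deploy = [t=40, t=272].
build [t=16, t=109] → overlaps → no.
lunch [t=427, t=487] → after → yes.
rehearsal [t=204, t=350] → overlapped-by → no.
reindex [t=244, t=357] → overlapped-by → no.
snapshot [t=89, t=357] → overlapped-by → no.
soundcheck [t=317, t=379] → after → yes.
Result: lunch, soundcheck.

lunch, soundcheck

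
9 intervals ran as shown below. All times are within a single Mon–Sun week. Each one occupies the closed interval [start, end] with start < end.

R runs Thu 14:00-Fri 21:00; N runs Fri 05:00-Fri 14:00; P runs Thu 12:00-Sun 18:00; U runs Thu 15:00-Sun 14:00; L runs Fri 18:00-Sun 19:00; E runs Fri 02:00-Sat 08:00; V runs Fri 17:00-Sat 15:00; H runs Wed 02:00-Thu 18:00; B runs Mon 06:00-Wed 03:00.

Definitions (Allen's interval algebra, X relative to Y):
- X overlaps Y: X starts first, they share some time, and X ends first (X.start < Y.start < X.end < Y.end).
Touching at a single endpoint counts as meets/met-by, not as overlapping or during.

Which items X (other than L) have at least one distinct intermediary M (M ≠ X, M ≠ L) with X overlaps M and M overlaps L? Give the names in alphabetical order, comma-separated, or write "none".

Target L = [Fri 18:00, Sun 19:00].
Intermediaries M with M overlaps L: E, P, R, U, V.
Via E — items with X overlaps E: R.
Via P — items with X overlaps P: H.
Via R — items with X overlaps R: H.
Via U — items with X overlaps U: H, R.
Via V — items with X overlaps V: E, R.
Union: E, H, R.

E, H, R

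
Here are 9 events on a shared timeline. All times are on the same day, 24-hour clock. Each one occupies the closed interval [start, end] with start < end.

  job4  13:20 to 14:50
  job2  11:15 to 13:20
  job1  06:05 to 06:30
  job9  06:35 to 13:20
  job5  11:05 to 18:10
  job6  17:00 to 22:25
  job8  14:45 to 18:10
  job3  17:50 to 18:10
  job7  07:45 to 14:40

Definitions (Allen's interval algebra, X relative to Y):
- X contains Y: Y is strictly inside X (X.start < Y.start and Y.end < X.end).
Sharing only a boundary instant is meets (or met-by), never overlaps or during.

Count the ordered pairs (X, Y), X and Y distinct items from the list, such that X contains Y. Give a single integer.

Checking all 72 ordered pairs for relation 'contains'; matching pairs in alphabetical order:
(job5, job2): job5 contains job2 ✓
(job5, job4): job5 contains job4 ✓
(job6, job3): job6 contains job3 ✓
(job7, job2): job7 contains job2 ✓
Count: 4.

4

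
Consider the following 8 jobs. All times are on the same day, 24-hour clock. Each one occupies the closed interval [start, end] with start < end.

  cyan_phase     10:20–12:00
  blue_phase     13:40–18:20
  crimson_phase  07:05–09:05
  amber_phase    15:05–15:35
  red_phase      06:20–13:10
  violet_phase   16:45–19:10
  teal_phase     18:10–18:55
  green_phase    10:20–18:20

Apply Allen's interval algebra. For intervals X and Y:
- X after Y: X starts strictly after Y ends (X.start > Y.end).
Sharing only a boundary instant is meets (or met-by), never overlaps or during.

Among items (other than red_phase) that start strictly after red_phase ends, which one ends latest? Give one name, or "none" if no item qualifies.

Target red_phase = [06:20, 13:10].
amber_phase [15:05, 15:35] → after → candidate.
blue_phase [13:40, 18:20] → after → candidate.
crimson_phase [07:05, 09:05] → during → excluded.
cyan_phase [10:20, 12:00] → during → excluded.
green_phase [10:20, 18:20] → overlapped-by → excluded.
teal_phase [18:10, 18:55] → after → candidate.
violet_phase [16:45, 19:10] → after → candidate.
Among candidates, latest end is 19:10 → violet_phase.

violet_phase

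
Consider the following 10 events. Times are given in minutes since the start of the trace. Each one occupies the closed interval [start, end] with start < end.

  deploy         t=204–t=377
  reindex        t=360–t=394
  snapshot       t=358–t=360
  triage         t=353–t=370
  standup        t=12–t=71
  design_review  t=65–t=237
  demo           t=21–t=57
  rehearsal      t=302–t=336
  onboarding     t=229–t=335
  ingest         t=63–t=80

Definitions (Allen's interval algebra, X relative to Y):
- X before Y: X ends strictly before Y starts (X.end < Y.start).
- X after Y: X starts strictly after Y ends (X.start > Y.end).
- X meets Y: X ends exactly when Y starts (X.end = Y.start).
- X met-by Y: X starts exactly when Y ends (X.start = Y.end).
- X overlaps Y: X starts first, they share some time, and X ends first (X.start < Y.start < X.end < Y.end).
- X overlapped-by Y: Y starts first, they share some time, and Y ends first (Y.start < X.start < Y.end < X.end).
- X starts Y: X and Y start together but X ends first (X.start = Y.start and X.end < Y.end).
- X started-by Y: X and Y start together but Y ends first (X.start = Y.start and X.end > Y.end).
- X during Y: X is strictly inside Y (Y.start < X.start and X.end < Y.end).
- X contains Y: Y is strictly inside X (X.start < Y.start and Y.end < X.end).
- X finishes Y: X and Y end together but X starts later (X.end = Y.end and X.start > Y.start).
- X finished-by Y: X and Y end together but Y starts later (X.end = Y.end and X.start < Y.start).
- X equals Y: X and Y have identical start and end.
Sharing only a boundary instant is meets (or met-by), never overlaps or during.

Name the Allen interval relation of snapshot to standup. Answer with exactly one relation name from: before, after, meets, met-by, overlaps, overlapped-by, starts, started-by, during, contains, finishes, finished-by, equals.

snapshot = [t=358, t=360]; standup = [t=12, t=71].
Compare endpoints: snapshot.start > standup.start, snapshot.start > standup.end, snapshot.end > standup.start, snapshot.end > standup.end.
That pattern is 'after'.

after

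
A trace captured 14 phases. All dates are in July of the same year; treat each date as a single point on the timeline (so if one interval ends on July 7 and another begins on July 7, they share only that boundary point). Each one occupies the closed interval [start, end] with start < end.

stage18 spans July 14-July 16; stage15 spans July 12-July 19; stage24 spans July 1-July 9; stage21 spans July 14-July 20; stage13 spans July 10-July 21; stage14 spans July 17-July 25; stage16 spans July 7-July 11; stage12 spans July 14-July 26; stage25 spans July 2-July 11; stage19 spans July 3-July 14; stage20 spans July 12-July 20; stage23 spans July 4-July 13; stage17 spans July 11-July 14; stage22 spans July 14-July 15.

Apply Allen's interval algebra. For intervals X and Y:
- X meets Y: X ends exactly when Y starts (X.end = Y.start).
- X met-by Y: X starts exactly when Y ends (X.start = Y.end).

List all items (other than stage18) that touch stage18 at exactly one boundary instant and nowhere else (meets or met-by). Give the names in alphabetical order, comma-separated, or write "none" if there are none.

stage17, stage19

Target stage18 = [July 14, July 16].
stage12 [July 14, July 26] → started-by → no.
stage13 [July 10, July 21] → contains → no.
stage14 [July 17, July 25] → after → no.
stage15 [July 12, July 19] → contains → no.
stage16 [July 7, July 11] → before → no.
stage17 [July 11, July 14] → meets → yes.
stage19 [July 3, July 14] → meets → yes.
stage20 [July 12, July 20] → contains → no.
stage21 [July 14, July 20] → started-by → no.
stage22 [July 14, July 15] → starts → no.
stage23 [July 4, July 13] → before → no.
stage24 [July 1, July 9] → before → no.
stage25 [July 2, July 11] → before → no.
Result: stage17, stage19.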